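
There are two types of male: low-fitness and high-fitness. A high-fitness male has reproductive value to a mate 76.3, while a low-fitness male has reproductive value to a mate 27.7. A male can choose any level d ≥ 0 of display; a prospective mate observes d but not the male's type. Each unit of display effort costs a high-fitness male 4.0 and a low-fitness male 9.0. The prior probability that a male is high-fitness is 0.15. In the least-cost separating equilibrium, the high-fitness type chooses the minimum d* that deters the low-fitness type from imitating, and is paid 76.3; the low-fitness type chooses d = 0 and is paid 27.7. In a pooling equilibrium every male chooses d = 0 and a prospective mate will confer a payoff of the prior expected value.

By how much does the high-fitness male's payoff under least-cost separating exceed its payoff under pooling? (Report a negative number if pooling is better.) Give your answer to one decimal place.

Least-cost separating signal: d* solves 27.7 = 76.3 − 9.0·d*, so d* = (76.3 − 27.7)/9.0 = 5.4.
High-fitness type's separating payoff: 76.3 − 4.0 × d* = 76.3 − 4.0 × (76.3 − 27.7)/9.0 = 76.3 − 194.4/9.0 = 54.7.
Pooling payoff: 0.15 × 76.3 + 0.85 × 27.7 = 34.99.
Difference: 54.7 − 34.99 = 19.71, i.e. 19.7 to one decimal place.
The high-fitness type prefers to separate.

19.7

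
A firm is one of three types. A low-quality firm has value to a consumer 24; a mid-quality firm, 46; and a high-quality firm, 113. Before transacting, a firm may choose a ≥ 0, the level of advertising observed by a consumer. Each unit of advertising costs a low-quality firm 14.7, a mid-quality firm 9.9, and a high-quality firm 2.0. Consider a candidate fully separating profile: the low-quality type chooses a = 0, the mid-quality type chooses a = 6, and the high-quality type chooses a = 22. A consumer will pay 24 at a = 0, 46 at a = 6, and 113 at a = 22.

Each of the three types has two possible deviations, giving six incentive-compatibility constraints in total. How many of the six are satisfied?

Mid-quality (own payoff 46 − 9.9×6 = -13.4): to a=0 gives 24 → profitable ✗; to a=22 gives 113 − 9.9×22 = -104.8 → no gain ✓.
Low-quality (own payoff 24): to a=6 gives 46 − 14.7×6 = -42.2 → no gain ✓; to a=22 gives 113 − 14.7×22 = -210.4 → no gain ✓.
High-quality (own payoff 113 − 2.0×22 = 69): to a=0 gives 24 → no gain ✓; to a=6 gives 46 − 2.0×6 = 34 → no gain ✓.
5 of the 6 constraints hold; not an equilibrium.

5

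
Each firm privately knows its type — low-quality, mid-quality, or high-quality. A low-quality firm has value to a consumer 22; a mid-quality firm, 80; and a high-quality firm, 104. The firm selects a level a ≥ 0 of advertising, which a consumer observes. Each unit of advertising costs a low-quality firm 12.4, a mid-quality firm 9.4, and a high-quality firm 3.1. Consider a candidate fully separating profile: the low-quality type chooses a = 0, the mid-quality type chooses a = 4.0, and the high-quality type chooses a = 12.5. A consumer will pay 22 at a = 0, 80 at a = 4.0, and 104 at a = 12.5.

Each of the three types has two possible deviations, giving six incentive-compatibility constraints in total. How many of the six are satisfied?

4

High-quality (own payoff 104 − 3.1×12.5 = 65.25): to a=0 gives 22 → no gain ✓; to a=4.0 gives 80 − 3.1×4.0 = 67.6 → profitable ✗.
Low-quality (own payoff 22): to a=4.0 gives 80 − 12.4×4.0 = 30.4 → profitable ✗; to a=12.5 gives 104 − 12.4×12.5 = -51 → no gain ✓.
Mid-quality (own payoff 80 − 9.4×4.0 = 42.4): to a=0 gives 22 → no gain ✓; to a=12.5 gives 104 − 9.4×12.5 = -13.5 → no gain ✓.
4 of the 6 constraints hold; not an equilibrium.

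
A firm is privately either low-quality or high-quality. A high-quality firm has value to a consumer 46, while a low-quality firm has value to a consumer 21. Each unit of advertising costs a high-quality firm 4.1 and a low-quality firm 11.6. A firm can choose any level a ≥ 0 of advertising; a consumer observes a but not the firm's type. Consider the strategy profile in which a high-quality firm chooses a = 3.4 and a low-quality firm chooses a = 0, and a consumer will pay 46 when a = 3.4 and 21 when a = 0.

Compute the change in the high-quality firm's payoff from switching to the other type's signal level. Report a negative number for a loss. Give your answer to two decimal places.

-11.06

Playing a = 3.4 the high-quality firm receives 46 − 4.1 × 3.4 = 32.06.
Deviating to a = 0 yields 21 instead.
Gain from deviating: 21 − 32.06 = -11.06.
The gain is negative, so the high-quality type's incentive-compatibility constraint is satisfied.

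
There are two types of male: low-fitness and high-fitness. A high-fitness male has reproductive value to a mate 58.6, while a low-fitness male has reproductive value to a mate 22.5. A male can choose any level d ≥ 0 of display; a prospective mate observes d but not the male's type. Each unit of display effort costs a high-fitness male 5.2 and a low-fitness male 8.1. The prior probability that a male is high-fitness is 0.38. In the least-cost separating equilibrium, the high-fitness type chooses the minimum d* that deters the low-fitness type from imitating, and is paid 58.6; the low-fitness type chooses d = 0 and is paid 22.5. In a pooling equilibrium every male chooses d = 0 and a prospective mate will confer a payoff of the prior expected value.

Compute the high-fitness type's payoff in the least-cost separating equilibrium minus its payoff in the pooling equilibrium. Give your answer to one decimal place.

Least-cost separating signal: d* solves 22.5 = 58.6 − 8.1·d*, so d* = (58.6 − 22.5)/8.1 ≈ 4.4568.
High-fitness type's separating payoff: 58.6 − 5.2 × d* = 58.6 − 5.2 × (58.6 − 22.5)/8.1 = 58.6 − 187.72/8.1 ≈ 35.425.
Pooling payoff: 0.38 × 58.6 + 0.62 × 22.5 = 36.218.
Difference: 35.425 − 36.218 = -0.793, i.e. -0.8 to one decimal place.
The high-fitness type would prefer the pooling outcome.

-0.8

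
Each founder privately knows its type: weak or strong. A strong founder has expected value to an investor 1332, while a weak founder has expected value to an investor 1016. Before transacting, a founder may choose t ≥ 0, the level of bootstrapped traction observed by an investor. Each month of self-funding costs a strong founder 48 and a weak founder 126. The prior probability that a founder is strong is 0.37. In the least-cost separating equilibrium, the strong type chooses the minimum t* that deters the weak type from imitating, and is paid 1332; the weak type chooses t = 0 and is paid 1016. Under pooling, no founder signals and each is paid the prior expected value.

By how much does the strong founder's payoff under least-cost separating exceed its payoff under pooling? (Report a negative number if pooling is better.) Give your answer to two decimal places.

78.70

Least-cost separating signal: t* solves 1016 = 1332 − 126·t*, so t* = (1332 − 1016)/126 ≈ 2.5079.
Strong type's separating payoff: 1332 − 48 × t* = 1332 − 48 × (1332 − 1016)/126 = 1332 − 15168/126 ≈ 1211.6190.
Pooling payoff: 0.37 × 1332 + 0.63 × 1016 = 1132.92.
Difference: 1211.6190 − 1132.92 = 78.699, i.e. 78.70 to two decimal places.
The strong type prefers to separate.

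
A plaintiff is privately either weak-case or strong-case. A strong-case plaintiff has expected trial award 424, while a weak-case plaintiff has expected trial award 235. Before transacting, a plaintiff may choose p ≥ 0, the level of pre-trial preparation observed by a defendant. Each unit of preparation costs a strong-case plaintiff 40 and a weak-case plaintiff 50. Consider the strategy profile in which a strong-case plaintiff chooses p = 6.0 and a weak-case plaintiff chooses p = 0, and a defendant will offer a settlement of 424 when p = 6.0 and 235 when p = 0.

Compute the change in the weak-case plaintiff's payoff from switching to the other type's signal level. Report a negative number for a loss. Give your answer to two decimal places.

-111.00

Playing p = 0 the weak-case plaintiff receives 235.
Deviating to p = 6.0 brings payment 424 at cost 50 × 6.0 = 300, netting 124.
Gain from deviating: 124 − 235 = -111.00.
The gain is negative, so the weak-case type's incentive-compatibility constraint is satisfied.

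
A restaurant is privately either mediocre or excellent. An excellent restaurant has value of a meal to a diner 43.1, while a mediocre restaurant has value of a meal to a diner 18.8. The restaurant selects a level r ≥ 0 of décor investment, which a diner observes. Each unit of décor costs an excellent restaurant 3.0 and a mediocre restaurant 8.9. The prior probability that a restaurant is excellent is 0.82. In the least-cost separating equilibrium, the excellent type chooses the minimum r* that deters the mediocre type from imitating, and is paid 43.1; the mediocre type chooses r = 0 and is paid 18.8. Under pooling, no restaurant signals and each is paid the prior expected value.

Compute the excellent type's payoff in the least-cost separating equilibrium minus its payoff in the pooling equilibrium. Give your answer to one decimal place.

-3.8

Least-cost separating signal: r* solves 18.8 = 43.1 − 8.9·r*, so r* = (43.1 − 18.8)/8.9 ≈ 2.7303.
Excellent type's separating payoff: 43.1 − 3.0 × r* = 43.1 − 3.0 × (43.1 − 18.8)/8.9 = 43.1 − 72.9/8.9 ≈ 34.909.
Pooling payoff: 0.82 × 43.1 + 0.18 × 18.8 = 38.726.
Difference: 34.909 − 38.726 = -3.817, i.e. -3.8 to one decimal place.
The excellent type would prefer the pooling outcome.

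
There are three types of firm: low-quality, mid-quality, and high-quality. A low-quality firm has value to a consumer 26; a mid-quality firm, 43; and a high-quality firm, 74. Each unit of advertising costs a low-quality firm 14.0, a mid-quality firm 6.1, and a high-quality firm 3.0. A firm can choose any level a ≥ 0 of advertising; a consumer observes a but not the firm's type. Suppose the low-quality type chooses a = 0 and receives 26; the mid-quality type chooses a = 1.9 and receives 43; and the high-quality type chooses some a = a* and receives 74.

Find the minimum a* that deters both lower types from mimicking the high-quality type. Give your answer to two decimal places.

6.98

Mid-quality type (on-path payoff 43 − 6.1×1.9 = 31.41) won't mimic when 31.41 ≥ 74 − 6.1·a*, i.e. a* ≥ 6.98.
Low-quality type (on-path payoff 26) won't mimic when 26 ≥ 74 − 14.0·a*, i.e. a* ≥ 3.43.
Both must hold, so a* = max(3.43, 6.98) = 6.98. The mid-quality type's constraint binds.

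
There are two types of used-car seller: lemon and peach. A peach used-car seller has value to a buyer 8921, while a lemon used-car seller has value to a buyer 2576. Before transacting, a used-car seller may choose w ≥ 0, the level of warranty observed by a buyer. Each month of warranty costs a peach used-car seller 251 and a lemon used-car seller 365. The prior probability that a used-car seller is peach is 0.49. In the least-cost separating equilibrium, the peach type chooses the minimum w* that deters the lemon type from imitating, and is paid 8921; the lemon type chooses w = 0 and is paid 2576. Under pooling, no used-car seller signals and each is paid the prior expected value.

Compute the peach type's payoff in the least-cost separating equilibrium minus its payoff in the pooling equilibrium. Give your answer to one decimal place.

-1127.3

Least-cost separating signal: w* solves 2576 = 8921 − 365·w*, so w* = (8921 − 2576)/365 ≈ 17.3836.
Peach type's separating payoff: 8921 − 251 × w* = 8921 − 251 × (8921 − 2576)/365 = 8921 − 1592595/365 ≈ 4557.726.
Pooling payoff: 0.49 × 8921 + 0.51 × 2576 = 5685.05.
Difference: 4557.726 − 5685.05 = -1127.324, i.e. -1127.3 to one decimal place.
The peach type would prefer the pooling outcome.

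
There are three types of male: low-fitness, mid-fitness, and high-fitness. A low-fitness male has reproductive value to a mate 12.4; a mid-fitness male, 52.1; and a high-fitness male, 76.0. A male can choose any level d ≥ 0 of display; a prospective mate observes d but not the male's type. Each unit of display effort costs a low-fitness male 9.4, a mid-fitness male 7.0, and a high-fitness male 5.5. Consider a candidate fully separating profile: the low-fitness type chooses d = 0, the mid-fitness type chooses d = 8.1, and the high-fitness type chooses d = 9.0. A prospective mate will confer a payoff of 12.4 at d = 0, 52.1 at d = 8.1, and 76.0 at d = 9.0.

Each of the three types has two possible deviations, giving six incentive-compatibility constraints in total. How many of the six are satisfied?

Mid-fitness (own payoff 52.1 − 7.0×8.1 = -4.6): to d=0 gives 12.4 → profitable ✗; to d=9.0 gives 76.0 − 7.0×9.0 = 13 → profitable ✗.
Low-fitness (own payoff 12.4): to d=8.1 gives 52.1 − 9.4×8.1 = -24.04 → no gain ✓; to d=9.0 gives 76.0 − 9.4×9.0 = -8.6 → no gain ✓.
High-fitness (own payoff 76.0 − 5.5×9.0 = 26.5): to d=0 gives 12.4 → no gain ✓; to d=8.1 gives 52.1 − 5.5×8.1 = 7.55 → no gain ✓.
4 of the 6 constraints hold; not an equilibrium.

4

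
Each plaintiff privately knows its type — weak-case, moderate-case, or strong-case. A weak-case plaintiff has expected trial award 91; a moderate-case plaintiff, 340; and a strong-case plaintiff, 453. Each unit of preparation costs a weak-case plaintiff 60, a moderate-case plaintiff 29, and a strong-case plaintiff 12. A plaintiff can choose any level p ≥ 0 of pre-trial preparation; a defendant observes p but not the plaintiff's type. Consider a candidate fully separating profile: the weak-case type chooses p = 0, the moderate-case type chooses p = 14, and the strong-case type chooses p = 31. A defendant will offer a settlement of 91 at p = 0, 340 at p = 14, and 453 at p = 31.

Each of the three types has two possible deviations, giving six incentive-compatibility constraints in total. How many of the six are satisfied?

3

Weak-case (own payoff 91): to p=14 gives 340 − 60×14 = -500 → no gain ✓; to p=31 gives 453 − 60×31 = -1407 → no gain ✓.
Moderate-case (own payoff 340 − 29×14 = -66): to p=0 gives 91 → profitable ✗; to p=31 gives 453 − 29×31 = -446 → no gain ✓.
Strong-case (own payoff 453 − 12×31 = 81): to p=0 gives 91 → profitable ✗; to p=14 gives 340 − 12×14 = 172 → profitable ✗.
3 of the 6 constraints hold; not an equilibrium.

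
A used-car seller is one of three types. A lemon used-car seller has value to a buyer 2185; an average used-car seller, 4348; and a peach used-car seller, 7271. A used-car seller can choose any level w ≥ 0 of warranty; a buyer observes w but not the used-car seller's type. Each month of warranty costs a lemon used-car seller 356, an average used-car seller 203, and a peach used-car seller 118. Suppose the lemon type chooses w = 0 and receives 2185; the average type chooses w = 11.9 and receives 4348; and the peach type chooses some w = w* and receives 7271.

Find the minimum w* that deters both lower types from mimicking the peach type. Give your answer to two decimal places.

Lemon type (on-path payoff 2185) won't mimic when 2185 ≥ 7271 − 356·w*, i.e. w* ≥ 14.29.
Average type (on-path payoff 4348 − 203×11.9 = 1932.3) won't mimic when 1932.3 ≥ 7271 − 203·w*, i.e. w* ≥ 26.30.
Both must hold, so w* = max(14.29, 26.30) = 26.30. The average type's constraint binds.

26.30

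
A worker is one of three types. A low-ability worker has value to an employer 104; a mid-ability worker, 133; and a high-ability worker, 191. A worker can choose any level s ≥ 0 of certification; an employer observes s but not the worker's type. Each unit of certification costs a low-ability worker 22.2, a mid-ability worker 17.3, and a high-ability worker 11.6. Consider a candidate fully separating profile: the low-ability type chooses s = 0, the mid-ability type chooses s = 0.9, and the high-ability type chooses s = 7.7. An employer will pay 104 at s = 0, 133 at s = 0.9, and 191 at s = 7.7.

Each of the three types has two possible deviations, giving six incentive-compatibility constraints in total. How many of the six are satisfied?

High-ability (own payoff 191 − 11.6×7.7 = 101.68): to s=0 gives 104 → profitable ✗; to s=0.9 gives 133 − 11.6×0.9 = 122.56 → profitable ✗.
Low-ability (own payoff 104): to s=0.9 gives 133 − 22.2×0.9 = 113.02 → profitable ✗; to s=7.7 gives 191 − 22.2×7.7 = 20.06 → no gain ✓.
Mid-ability (own payoff 133 − 17.3×0.9 = 117.43): to s=0 gives 104 → no gain ✓; to s=7.7 gives 191 − 17.3×7.7 = 57.79 → no gain ✓.
3 of the 6 constraints hold; not an equilibrium.

3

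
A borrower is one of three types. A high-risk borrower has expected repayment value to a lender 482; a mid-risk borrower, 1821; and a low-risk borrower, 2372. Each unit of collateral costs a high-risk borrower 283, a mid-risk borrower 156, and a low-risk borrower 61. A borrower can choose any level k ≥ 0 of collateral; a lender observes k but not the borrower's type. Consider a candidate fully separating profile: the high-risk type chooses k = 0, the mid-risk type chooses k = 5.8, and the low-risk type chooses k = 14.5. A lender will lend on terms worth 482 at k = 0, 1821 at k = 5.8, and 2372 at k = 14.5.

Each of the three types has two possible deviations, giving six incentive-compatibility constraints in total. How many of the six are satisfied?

Mid-risk (own payoff 1821 − 156×5.8 = 916.2): to k=0 gives 482 → no gain ✓; to k=14.5 gives 2372 − 156×14.5 = 110 → no gain ✓.
Low-risk (own payoff 2372 − 61×14.5 = 1487.5): to k=0 gives 482 → no gain ✓; to k=5.8 gives 1821 − 61×5.8 = 1467.2 → no gain ✓.
High-risk (own payoff 482): to k=5.8 gives 1821 − 283×5.8 = 179.6 → no gain ✓; to k=14.5 gives 2372 − 283×14.5 = -1731.5 → no gain ✓.
6 of the 6 constraints hold; this profile is a separating equilibrium.

6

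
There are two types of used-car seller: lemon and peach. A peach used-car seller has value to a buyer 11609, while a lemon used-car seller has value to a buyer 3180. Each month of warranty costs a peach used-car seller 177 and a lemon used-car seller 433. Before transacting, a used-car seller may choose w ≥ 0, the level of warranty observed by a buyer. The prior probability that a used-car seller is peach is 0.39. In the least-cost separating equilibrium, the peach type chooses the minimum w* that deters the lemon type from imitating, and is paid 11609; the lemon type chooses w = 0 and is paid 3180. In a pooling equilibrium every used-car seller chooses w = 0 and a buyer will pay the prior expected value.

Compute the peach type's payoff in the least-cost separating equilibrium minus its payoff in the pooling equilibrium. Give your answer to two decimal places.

1696.12

Least-cost separating signal: w* solves 3180 = 11609 − 433·w*, so w* = (11609 − 3180)/433 ≈ 19.4665.
Peach type's separating payoff: 11609 − 177 × w* = 11609 − 177 × (11609 − 3180)/433 = 11609 − 1491933/433 ≈ 8163.4273.
Pooling payoff: 0.39 × 11609 + 0.61 × 3180 = 6467.31.
Difference: 8163.4273 − 6467.31 = 1696.1173, i.e. 1696.12 to two decimal places.
The peach type prefers to separate.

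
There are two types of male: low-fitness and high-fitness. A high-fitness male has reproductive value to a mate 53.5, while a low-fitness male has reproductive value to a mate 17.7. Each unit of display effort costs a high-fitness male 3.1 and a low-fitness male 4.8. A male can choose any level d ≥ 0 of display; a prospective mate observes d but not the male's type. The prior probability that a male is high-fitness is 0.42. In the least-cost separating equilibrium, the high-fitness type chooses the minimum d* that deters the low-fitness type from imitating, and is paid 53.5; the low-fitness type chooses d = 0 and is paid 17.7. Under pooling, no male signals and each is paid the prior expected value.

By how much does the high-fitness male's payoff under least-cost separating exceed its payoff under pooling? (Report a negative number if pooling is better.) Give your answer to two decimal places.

Least-cost separating signal: d* solves 17.7 = 53.5 − 4.8·d*, so d* = (53.5 − 17.7)/4.8 ≈ 7.4583.
High-fitness type's separating payoff: 53.5 − 3.1 × d* = 53.5 − 3.1 × (53.5 − 17.7)/4.8 = 53.5 − 110.98/4.8 ≈ 30.3792.
Pooling payoff: 0.42 × 53.5 + 0.58 × 17.7 = 32.736.
Difference: 30.3792 − 32.736 = -2.3568, i.e. -2.36 to two decimal places.
The high-fitness type would prefer the pooling outcome.

-2.36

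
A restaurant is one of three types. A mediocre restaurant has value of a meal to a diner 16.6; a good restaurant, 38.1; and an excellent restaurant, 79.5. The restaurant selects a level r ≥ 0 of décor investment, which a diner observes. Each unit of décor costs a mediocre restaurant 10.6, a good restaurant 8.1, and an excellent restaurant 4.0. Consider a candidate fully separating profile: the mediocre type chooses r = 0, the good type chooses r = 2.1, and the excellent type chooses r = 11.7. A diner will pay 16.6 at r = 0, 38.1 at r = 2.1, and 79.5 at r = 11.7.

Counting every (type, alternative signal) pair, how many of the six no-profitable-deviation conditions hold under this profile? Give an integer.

Mediocre (own payoff 16.6): to r=2.1 gives 38.1 − 10.6×2.1 = 15.84 → no gain ✓; to r=11.7 gives 79.5 − 10.6×11.7 = -44.52 → no gain ✓.
Good (own payoff 38.1 − 8.1×2.1 = 21.09): to r=0 gives 16.6 → no gain ✓; to r=11.7 gives 79.5 − 8.1×11.7 = -15.27 → no gain ✓.
Excellent (own payoff 79.5 − 4.0×11.7 = 32.7): to r=0 gives 16.6 → no gain ✓; to r=2.1 gives 38.1 − 4.0×2.1 = 29.7 → no gain ✓.
6 of the 6 constraints hold; this profile is a separating equilibrium.

6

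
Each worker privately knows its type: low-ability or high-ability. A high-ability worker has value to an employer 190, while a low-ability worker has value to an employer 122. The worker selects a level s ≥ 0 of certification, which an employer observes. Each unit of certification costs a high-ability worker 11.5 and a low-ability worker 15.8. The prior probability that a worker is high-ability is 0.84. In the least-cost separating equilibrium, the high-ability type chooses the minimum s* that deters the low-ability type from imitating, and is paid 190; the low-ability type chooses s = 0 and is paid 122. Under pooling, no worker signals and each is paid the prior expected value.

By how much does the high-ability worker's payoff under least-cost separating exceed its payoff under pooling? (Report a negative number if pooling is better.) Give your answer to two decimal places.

Least-cost separating signal: s* solves 122 = 190 − 15.8·s*, so s* = (190 − 122)/15.8 ≈ 4.3038.
High-ability type's separating payoff: 190 − 11.5 × s* = 190 − 11.5 × (190 − 122)/15.8 = 190 − 782/15.8 ≈ 140.5063.
Pooling payoff: 0.84 × 190 + 0.16 × 122 = 179.12.
Difference: 140.5063 − 179.12 = -38.6137, i.e. -38.61 to two decimal places.
The high-ability type would prefer the pooling outcome.

-38.61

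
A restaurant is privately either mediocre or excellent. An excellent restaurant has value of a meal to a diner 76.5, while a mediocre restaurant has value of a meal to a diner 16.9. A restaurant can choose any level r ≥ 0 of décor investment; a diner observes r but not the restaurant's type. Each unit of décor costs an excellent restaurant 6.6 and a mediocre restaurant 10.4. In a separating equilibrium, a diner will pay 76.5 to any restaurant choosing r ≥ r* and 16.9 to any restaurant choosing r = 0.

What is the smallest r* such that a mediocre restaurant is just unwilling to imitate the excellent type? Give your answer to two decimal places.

5.73

A mediocre restaurant choosing r = 0 receives 16.9.
Imitating at r* instead would pay 76.5 at cost 10.4·r*, netting 76.5 − 10.4·r*.
Indifference: 16.9 = 76.5 − 10.4·r*, so r* = (76.5 − 16.9) / 10.4 ≈ 5.73.
At r* the mediocre type's incentive constraint just binds; the excellent type strictly prefers r* since its per-unit cost is lower.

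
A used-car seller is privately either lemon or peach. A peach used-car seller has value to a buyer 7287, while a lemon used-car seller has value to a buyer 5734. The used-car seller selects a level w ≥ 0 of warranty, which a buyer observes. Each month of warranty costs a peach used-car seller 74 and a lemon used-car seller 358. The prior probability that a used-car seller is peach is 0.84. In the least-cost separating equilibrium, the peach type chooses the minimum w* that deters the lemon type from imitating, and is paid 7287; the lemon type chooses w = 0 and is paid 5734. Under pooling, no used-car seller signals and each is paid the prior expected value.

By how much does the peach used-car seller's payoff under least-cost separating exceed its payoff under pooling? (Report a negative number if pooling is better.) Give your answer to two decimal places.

Least-cost separating signal: w* solves 5734 = 7287 − 358·w*, so w* = (7287 − 5734)/358 ≈ 4.3380.
Peach type's separating payoff: 7287 − 74 × w* = 7287 − 74 × (7287 − 5734)/358 = 7287 − 114922/358 ≈ 6965.9888.
Pooling payoff: 0.84 × 7287 + 0.16 × 5734 = 7038.52.
Difference: 6965.9888 − 7038.52 = -72.5312, i.e. -72.53 to two decimal places.
The peach type would prefer the pooling outcome.

-72.53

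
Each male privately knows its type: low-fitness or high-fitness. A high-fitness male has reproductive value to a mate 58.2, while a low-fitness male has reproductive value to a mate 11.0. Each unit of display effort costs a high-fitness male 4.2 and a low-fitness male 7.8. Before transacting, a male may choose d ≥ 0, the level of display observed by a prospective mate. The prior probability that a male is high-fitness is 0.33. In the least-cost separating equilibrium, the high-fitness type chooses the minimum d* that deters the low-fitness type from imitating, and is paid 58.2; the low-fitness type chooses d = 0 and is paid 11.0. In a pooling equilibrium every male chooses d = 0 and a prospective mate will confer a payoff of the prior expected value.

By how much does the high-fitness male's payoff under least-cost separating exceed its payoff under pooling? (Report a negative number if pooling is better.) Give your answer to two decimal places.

Least-cost separating signal: d* solves 11.0 = 58.2 − 7.8·d*, so d* = (58.2 − 11.0)/7.8 ≈ 6.0513.
High-fitness type's separating payoff: 58.2 − 4.2 × d* = 58.2 − 4.2 × (58.2 − 11.0)/7.8 = 58.2 − 198.24/7.8 ≈ 32.7846.
Pooling payoff: 0.33 × 58.2 + 0.67 × 11.0 = 26.576.
Difference: 32.7846 − 26.576 = 6.2086, i.e. 6.21 to two decimal places.
The high-fitness type prefers to separate.

6.21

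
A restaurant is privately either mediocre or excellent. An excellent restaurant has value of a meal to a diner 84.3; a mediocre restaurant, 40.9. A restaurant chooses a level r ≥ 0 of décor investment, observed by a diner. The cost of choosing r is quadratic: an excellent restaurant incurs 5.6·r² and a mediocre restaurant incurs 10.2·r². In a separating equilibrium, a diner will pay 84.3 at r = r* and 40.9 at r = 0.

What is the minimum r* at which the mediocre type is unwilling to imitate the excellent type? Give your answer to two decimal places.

The mediocre type at r = 0 receives 40.9; imitating at r* yields 84.3 − 10.2·r*².
Indifference: 40.9 = 84.3 − 10.2·r*², so r*² = (84.3 − 40.9) / 10.2 ≈ 4.2549.
r* = √4.2549 ≈ 2.06.

2.06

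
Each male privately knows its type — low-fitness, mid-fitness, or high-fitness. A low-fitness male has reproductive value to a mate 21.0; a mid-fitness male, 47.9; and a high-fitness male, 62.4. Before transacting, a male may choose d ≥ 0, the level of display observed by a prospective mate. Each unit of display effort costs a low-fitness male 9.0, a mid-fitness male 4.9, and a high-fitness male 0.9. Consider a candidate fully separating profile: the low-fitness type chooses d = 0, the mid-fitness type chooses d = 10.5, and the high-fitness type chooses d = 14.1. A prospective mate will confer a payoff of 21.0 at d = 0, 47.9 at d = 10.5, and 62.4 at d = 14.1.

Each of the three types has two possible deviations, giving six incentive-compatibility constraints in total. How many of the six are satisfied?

5

Low-fitness (own payoff 21.0): to d=10.5 gives 47.9 − 9.0×10.5 = -46.6 → no gain ✓; to d=14.1 gives 62.4 − 9.0×14.1 = -64.5 → no gain ✓.
High-fitness (own payoff 62.4 − 0.9×14.1 = 49.71): to d=0 gives 21.0 → no gain ✓; to d=10.5 gives 47.9 − 0.9×10.5 = 38.45 → no gain ✓.
Mid-fitness (own payoff 47.9 − 4.9×10.5 = -3.55): to d=0 gives 21.0 → profitable ✗; to d=14.1 gives 62.4 − 4.9×14.1 = -6.69 → no gain ✓.
5 of the 6 constraints hold; not an equilibrium.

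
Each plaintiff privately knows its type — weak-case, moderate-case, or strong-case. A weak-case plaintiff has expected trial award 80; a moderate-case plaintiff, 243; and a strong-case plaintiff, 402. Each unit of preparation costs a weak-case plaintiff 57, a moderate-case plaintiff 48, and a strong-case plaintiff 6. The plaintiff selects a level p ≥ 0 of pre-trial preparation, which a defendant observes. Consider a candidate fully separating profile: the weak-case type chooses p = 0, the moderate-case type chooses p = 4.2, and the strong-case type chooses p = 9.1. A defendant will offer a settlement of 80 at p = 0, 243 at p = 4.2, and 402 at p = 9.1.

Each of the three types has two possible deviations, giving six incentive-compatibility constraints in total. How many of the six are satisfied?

Strong-case (own payoff 402 − 6×9.1 = 347.4): to p=0 gives 80 → no gain ✓; to p=4.2 gives 243 − 6×4.2 = 217.8 → no gain ✓.
Weak-case (own payoff 80): to p=4.2 gives 243 − 57×4.2 = 3.6 → no gain ✓; to p=9.1 gives 402 − 57×9.1 = -116.7 → no gain ✓.
Moderate-case (own payoff 243 − 48×4.2 = 41.4): to p=0 gives 80 → profitable ✗; to p=9.1 gives 402 − 48×9.1 = -34.8 → no gain ✓.
5 of the 6 constraints hold; not an equilibrium.

5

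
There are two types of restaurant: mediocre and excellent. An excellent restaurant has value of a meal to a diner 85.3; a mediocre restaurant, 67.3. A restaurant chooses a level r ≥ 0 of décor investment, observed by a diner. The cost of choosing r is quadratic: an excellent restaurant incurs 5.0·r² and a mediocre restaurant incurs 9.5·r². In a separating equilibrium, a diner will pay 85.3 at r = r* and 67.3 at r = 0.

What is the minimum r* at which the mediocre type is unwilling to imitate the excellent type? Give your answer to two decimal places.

1.38

The mediocre type at r = 0 receives 67.3; imitating at r* yields 85.3 − 9.5·r*².
Indifference: 67.3 = 85.3 − 9.5·r*², so r*² = (85.3 − 67.3) / 9.5 ≈ 1.8947.
r* = √1.8947 ≈ 1.38.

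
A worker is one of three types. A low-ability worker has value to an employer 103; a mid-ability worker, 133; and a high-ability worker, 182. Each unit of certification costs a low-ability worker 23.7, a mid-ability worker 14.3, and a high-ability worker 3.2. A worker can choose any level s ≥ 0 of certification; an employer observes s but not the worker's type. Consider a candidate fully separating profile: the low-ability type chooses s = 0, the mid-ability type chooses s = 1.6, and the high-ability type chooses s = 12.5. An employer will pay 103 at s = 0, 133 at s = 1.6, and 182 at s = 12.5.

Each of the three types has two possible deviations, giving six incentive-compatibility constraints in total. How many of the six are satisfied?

High-ability (own payoff 182 − 3.2×12.5 = 142): to s=0 gives 103 → no gain ✓; to s=1.6 gives 133 − 3.2×1.6 = 127.88 → no gain ✓.
Low-ability (own payoff 103): to s=1.6 gives 133 − 23.7×1.6 = 95.08 → no gain ✓; to s=12.5 gives 182 − 23.7×12.5 = -114.25 → no gain ✓.
Mid-ability (own payoff 133 − 14.3×1.6 = 110.12): to s=0 gives 103 → no gain ✓; to s=12.5 gives 182 − 14.3×12.5 = 3.25 → no gain ✓.
6 of the 6 constraints hold; this profile is a separating equilibrium.

6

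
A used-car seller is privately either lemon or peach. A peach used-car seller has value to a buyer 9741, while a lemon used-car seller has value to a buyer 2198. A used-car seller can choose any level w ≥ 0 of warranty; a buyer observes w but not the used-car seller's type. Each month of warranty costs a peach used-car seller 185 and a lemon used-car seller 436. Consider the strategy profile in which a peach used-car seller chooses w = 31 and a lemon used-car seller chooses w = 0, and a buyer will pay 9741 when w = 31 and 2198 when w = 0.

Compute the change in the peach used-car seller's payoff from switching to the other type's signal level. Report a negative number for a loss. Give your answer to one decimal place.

-1808.0

Playing w = 31 the peach used-car seller receives 9741 − 185 × 31 = 4006.
Deviating to w = 0 yields 2198 instead.
Gain from deviating: 2198 − 4006 = -1808.0.
The gain is negative, so the peach type's incentive-compatibility constraint is satisfied.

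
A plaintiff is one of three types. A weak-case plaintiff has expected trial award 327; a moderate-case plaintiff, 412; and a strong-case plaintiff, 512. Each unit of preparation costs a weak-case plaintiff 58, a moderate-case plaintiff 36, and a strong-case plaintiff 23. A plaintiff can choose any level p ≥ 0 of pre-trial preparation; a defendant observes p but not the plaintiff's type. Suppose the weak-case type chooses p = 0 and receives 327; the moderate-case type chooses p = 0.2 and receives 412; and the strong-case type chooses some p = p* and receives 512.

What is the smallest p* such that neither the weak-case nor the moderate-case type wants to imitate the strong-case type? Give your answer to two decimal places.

Moderate-case type (on-path payoff 412 − 36×0.2 = 404.8) won't mimic when 404.8 ≥ 512 − 36·p*, i.e. p* ≥ 2.98.
Weak-case type (on-path payoff 327) won't mimic when 327 ≥ 512 − 58·p*, i.e. p* ≥ 3.19.
Both must hold, so p* = max(3.19, 2.98) = 3.19. The weak-case type's constraint binds.

3.19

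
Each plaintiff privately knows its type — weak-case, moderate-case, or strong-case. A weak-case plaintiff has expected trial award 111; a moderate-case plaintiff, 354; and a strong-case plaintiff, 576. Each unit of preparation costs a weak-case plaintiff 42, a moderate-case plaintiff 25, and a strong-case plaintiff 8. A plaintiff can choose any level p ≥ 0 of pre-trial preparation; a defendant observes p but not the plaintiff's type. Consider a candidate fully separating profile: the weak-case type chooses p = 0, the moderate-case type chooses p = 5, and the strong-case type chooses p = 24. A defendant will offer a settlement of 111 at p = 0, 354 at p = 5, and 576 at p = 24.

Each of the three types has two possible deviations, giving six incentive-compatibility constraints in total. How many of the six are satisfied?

5

Weak-case (own payoff 111): to p=5 gives 354 − 42×5 = 144 → profitable ✗; to p=24 gives 576 − 42×24 = -432 → no gain ✓.
Strong-case (own payoff 576 − 8×24 = 384): to p=0 gives 111 → no gain ✓; to p=5 gives 354 − 8×5 = 314 → no gain ✓.
Moderate-case (own payoff 354 − 25×5 = 229): to p=0 gives 111 → no gain ✓; to p=24 gives 576 − 25×24 = -24 → no gain ✓.
5 of the 6 constraints hold; not an equilibrium.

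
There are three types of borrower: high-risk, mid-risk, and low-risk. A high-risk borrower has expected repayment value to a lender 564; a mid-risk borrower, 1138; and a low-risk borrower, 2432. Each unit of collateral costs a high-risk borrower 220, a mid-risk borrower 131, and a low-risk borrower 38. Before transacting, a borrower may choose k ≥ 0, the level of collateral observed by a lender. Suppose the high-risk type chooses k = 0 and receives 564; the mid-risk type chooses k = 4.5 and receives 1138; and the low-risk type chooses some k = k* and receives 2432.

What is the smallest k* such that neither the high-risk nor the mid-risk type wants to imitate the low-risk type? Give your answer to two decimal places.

14.38

Mid-risk type (on-path payoff 1138 − 131×4.5 = 548.5) won't mimic when 548.5 ≥ 2432 − 131·k*, i.e. k* ≥ 14.38.
High-risk type (on-path payoff 564) won't mimic when 564 ≥ 2432 − 220·k*, i.e. k* ≥ 8.49.
Both must hold, so k* = max(8.49, 14.38) = 14.38. The mid-risk type's constraint binds.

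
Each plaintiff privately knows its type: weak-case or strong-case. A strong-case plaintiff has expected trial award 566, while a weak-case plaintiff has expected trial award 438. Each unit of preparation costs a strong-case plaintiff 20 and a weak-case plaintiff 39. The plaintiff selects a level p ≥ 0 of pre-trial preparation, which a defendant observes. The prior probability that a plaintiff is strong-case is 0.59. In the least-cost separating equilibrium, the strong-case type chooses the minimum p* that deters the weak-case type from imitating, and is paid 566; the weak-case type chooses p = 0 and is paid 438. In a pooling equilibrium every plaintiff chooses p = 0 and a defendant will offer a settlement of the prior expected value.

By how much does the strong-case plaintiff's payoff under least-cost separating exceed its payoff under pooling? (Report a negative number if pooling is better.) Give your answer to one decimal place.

-13.2

Least-cost separating signal: p* solves 438 = 566 − 39·p*, so p* = (566 − 438)/39 ≈ 3.2821.
Strong-case type's separating payoff: 566 − 20 × p* = 566 − 20 × (566 − 438)/39 = 566 − 2560/39 ≈ 500.359.
Pooling payoff: 0.59 × 566 + 0.41 × 438 = 513.52.
Difference: 500.359 − 513.52 = -13.161, i.e. -13.2 to one decimal place.
The strong-case type would prefer the pooling outcome.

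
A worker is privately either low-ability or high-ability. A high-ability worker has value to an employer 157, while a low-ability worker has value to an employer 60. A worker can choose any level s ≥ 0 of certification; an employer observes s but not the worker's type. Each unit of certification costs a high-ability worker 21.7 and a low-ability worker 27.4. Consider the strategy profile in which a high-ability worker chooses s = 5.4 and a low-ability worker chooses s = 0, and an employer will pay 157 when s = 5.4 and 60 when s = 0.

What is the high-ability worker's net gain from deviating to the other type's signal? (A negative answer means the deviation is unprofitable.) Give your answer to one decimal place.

Playing s = 5.4 the high-ability worker receives 157 − 21.7 × 5.4 = 39.82.
Deviating to s = 0 yields 60 instead.
Gain from deviating: 60 − 39.82 = 20.18, i.e. 20.2 to one decimal place.
The gain is positive, so the high-ability type's incentive-compatibility constraint is violated — this profile is not a separating equilibrium.

20.2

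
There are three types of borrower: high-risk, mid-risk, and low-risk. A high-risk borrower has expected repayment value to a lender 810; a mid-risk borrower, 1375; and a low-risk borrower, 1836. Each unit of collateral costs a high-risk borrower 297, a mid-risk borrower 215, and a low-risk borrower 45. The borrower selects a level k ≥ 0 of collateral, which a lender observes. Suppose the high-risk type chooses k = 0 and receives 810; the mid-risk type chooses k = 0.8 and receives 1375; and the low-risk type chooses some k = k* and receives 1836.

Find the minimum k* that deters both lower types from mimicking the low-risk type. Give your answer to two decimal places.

Mid-risk type (on-path payoff 1375 − 215×0.8 = 1203) won't mimic when 1203 ≥ 1836 − 215·k*, i.e. k* ≥ 2.94.
High-risk type (on-path payoff 810) won't mimic when 810 ≥ 1836 − 297·k*, i.e. k* ≥ 3.45.
Both must hold, so k* = max(3.45, 2.94) = 3.45. The high-risk type's constraint binds.

3.45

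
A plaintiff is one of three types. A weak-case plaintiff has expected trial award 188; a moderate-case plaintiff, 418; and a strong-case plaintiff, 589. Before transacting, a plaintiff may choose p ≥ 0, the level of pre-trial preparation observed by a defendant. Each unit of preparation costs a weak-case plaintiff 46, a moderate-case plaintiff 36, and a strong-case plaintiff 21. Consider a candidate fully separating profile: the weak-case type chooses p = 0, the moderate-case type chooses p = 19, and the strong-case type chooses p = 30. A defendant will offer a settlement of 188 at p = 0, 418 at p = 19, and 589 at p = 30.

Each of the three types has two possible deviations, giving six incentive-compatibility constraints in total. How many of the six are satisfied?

Strong-case (own payoff 589 − 21×30 = -41): to p=0 gives 188 → profitable ✗; to p=19 gives 418 − 21×19 = 19 → profitable ✗.
Weak-case (own payoff 188): to p=19 gives 418 − 46×19 = -456 → no gain ✓; to p=30 gives 589 − 46×30 = -791 → no gain ✓.
Moderate-case (own payoff 418 − 36×19 = -266): to p=0 gives 188 → profitable ✗; to p=30 gives 589 − 36×30 = -491 → no gain ✓.
3 of the 6 constraints hold; not an equilibrium.

3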